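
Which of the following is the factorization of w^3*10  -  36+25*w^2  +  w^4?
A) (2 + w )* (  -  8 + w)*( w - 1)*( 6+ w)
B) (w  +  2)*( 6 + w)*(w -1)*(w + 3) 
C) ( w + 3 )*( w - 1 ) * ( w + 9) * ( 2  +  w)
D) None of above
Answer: B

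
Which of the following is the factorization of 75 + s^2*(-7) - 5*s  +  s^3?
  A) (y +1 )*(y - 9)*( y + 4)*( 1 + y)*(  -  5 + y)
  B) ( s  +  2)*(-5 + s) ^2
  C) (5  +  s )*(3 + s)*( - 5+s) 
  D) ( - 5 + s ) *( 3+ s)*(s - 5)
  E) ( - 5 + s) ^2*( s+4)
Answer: D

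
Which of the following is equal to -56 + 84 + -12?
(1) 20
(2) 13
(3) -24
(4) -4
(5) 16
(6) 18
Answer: 5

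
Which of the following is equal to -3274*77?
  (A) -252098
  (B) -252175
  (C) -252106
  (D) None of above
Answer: A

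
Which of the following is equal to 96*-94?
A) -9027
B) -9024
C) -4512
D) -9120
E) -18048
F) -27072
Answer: B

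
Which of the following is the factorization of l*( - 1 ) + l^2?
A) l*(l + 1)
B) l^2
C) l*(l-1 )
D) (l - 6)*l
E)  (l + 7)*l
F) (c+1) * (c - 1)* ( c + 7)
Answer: C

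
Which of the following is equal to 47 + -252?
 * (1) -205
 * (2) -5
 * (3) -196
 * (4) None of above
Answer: 1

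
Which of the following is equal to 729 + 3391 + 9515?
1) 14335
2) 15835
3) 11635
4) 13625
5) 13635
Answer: 5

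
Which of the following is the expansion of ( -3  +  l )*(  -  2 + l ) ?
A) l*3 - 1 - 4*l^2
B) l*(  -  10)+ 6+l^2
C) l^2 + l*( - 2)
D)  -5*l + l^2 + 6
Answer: D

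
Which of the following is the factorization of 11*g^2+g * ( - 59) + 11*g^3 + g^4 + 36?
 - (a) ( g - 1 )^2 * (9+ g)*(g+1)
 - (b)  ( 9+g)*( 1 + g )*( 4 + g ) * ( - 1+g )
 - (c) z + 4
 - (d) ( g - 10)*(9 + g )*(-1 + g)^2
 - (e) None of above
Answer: e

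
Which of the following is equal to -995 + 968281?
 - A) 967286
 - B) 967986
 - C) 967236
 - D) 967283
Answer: A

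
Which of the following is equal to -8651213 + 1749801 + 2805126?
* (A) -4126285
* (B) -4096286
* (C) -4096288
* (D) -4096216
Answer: B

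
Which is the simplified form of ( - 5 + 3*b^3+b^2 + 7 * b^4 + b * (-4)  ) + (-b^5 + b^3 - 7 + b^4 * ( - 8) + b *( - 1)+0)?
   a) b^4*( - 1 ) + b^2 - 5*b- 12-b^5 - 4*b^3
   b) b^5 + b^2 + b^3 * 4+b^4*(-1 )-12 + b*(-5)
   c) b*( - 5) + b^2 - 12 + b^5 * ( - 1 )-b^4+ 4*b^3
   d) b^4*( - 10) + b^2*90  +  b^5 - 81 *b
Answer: c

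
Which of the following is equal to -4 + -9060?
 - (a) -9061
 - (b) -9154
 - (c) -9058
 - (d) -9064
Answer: d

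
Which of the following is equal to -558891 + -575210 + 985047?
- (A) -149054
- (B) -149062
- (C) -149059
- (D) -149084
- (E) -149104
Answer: A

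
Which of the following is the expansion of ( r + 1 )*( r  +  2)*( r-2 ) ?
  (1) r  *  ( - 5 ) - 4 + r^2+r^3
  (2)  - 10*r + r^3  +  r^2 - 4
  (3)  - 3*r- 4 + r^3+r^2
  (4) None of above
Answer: 4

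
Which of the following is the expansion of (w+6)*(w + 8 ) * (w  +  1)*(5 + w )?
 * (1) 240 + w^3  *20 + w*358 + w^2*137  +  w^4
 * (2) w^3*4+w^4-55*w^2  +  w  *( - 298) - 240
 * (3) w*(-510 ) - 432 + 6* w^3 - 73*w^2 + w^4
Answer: 1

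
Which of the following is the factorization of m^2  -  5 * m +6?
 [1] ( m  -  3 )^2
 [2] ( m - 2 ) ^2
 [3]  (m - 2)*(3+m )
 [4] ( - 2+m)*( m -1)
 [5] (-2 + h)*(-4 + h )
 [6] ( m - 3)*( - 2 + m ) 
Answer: 6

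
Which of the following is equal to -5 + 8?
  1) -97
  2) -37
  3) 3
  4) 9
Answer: 3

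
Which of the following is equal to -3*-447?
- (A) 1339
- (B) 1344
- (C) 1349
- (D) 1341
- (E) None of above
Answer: D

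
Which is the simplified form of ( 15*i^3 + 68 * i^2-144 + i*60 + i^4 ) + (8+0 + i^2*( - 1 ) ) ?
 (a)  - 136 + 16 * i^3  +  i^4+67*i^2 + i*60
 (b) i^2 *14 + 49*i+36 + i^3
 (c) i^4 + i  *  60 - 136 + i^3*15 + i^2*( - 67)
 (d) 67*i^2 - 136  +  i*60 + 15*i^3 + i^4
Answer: d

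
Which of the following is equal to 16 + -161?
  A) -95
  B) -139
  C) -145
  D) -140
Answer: C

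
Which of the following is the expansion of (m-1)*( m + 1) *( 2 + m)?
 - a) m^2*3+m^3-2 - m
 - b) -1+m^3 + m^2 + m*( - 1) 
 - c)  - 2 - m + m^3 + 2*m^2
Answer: c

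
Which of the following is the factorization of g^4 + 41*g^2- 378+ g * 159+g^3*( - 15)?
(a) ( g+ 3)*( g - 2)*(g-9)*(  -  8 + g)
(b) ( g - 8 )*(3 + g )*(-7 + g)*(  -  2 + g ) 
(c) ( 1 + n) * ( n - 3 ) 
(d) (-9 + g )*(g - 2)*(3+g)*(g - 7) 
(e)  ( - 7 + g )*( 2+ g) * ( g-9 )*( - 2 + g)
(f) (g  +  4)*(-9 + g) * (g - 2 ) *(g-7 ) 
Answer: d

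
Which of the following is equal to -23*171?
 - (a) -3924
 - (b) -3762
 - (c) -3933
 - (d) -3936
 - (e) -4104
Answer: c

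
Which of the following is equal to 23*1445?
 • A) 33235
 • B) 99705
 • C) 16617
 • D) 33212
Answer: A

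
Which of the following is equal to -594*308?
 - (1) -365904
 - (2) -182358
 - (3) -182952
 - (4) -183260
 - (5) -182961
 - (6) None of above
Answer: 3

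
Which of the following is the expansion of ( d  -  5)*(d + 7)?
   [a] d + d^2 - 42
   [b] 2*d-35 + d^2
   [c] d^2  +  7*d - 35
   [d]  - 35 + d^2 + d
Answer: b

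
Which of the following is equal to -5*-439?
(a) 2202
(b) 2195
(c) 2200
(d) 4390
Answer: b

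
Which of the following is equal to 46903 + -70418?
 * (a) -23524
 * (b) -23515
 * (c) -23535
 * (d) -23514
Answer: b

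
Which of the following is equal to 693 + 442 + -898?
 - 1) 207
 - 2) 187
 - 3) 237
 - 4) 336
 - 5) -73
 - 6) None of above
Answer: 3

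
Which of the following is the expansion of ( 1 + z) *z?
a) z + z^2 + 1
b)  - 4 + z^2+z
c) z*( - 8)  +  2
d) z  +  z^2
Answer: d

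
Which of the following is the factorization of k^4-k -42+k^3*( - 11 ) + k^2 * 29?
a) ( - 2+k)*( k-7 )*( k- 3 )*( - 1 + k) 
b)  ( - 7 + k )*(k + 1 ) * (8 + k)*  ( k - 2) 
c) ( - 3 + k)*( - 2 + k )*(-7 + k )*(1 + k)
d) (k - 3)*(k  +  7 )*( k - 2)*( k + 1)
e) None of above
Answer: c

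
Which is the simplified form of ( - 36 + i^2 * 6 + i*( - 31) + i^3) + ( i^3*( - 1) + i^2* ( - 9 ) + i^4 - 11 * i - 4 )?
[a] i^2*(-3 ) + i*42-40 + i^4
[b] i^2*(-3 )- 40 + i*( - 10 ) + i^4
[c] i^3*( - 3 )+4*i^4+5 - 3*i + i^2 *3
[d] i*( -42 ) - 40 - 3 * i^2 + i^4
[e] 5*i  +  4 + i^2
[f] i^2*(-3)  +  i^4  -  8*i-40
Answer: d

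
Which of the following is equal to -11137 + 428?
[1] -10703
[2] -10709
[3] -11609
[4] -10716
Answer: 2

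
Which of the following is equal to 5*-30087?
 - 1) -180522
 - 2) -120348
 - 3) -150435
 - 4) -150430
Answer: 3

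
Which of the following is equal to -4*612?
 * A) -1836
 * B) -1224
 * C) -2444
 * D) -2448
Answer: D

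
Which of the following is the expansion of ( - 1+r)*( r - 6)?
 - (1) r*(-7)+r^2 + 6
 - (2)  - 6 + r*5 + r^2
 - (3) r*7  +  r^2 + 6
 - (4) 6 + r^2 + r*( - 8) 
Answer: 1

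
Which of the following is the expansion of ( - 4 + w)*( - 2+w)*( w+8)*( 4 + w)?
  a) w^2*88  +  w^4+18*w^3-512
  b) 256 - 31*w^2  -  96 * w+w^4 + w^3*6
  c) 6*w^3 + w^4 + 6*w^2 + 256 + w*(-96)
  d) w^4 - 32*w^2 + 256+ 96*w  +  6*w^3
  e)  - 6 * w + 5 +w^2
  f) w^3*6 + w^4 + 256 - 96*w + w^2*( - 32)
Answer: f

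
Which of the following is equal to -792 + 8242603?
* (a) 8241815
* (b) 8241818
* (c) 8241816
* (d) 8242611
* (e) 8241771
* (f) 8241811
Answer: f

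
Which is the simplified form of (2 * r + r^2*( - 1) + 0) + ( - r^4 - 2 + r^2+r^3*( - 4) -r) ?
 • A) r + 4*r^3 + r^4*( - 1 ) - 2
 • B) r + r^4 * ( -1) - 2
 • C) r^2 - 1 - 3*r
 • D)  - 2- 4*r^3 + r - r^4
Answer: D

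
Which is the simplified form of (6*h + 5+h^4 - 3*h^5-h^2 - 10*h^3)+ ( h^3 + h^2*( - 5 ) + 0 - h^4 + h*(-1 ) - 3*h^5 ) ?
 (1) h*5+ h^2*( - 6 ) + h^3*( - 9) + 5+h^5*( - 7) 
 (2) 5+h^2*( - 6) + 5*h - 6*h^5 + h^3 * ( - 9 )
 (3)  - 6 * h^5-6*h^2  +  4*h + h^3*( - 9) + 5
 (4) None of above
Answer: 2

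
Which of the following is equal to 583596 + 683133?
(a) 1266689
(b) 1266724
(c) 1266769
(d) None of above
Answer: d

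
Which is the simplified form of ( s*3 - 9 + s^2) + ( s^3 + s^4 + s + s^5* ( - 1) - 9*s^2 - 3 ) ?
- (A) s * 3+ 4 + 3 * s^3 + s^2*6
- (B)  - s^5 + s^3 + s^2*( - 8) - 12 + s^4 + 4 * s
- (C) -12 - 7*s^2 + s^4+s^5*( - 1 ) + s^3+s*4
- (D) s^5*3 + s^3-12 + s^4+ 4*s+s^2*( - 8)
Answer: B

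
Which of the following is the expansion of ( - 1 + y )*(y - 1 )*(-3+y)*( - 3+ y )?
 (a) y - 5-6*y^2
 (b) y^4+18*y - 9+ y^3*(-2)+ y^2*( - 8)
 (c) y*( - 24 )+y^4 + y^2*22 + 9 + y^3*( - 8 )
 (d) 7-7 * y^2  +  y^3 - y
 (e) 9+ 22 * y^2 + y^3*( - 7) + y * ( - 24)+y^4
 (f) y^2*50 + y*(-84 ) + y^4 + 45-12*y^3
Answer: c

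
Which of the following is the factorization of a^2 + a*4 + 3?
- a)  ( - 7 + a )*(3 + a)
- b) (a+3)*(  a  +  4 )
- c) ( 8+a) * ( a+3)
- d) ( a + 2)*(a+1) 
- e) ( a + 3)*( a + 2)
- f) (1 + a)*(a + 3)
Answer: f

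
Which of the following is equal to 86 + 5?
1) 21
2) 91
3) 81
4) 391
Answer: 2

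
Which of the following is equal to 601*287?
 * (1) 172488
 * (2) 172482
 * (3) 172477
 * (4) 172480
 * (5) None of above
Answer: 5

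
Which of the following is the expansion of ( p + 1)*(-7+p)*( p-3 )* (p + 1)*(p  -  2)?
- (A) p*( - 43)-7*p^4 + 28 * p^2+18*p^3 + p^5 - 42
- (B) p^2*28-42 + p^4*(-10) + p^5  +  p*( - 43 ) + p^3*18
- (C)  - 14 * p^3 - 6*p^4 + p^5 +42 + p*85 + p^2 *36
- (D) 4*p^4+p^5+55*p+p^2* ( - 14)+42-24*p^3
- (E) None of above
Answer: B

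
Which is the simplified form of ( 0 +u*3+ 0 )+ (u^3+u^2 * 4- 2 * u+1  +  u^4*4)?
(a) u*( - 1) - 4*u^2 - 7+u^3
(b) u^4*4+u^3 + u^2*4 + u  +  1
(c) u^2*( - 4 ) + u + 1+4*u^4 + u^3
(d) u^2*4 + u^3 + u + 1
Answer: b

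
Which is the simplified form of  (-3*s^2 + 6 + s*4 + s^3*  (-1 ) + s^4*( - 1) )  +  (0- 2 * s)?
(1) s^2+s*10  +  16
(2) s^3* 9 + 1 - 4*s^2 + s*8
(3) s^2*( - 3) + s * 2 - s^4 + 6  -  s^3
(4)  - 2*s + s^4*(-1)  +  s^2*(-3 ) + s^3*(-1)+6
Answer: 3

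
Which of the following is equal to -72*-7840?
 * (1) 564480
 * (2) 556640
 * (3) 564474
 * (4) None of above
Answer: 1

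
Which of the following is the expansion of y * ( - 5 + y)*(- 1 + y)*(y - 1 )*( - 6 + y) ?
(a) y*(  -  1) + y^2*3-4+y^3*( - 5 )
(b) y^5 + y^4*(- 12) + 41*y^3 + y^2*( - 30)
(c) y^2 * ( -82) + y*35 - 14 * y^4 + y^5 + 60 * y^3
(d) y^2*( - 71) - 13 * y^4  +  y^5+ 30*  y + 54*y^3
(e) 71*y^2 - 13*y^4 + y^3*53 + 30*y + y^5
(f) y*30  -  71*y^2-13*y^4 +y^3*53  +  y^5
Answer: f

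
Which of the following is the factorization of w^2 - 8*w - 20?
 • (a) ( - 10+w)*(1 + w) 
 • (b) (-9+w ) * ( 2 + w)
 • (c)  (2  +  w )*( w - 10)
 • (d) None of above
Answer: c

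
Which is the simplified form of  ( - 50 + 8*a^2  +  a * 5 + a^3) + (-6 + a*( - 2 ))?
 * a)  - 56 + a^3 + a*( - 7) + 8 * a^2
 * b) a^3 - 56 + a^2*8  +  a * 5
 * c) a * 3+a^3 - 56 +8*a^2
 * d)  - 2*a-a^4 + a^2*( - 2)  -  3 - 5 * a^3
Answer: c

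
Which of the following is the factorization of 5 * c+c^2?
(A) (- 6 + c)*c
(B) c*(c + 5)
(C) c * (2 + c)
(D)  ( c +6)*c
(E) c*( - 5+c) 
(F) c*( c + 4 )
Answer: B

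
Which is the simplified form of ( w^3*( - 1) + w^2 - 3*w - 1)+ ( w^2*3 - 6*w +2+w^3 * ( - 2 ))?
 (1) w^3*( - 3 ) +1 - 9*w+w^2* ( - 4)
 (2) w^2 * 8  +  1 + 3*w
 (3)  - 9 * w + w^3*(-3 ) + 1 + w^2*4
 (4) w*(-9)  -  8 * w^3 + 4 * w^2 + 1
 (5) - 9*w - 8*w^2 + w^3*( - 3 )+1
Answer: 3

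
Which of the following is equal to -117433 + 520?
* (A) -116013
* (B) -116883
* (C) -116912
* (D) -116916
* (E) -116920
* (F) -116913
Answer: F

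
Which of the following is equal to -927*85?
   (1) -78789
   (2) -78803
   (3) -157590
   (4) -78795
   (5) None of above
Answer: 4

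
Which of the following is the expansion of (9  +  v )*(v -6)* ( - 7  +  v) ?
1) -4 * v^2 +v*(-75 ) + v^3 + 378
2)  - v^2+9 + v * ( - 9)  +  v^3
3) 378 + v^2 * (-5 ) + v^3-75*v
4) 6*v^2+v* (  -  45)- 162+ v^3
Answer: 1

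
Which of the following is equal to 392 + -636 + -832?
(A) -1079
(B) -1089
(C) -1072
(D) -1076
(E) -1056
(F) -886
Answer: D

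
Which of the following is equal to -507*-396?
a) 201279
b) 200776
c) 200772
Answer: c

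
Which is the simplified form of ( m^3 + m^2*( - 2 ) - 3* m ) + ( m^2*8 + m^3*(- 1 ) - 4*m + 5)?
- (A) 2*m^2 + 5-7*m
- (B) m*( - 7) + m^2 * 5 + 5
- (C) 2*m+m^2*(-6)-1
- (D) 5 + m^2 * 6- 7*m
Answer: D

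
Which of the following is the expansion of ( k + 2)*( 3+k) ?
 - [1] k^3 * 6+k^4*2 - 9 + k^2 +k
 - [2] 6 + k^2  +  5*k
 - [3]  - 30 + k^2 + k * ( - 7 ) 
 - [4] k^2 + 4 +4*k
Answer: 2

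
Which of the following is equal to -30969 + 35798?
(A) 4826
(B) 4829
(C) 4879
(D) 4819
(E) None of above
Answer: B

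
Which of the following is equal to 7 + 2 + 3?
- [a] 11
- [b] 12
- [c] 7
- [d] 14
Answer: b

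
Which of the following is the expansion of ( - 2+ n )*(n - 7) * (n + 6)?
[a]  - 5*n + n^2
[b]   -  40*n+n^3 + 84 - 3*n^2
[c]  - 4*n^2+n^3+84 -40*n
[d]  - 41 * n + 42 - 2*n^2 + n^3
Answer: b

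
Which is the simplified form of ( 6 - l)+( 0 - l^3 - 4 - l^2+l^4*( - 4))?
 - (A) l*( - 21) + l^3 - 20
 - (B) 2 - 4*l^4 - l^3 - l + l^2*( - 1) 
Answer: B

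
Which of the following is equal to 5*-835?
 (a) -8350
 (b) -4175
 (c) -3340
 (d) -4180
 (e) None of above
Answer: b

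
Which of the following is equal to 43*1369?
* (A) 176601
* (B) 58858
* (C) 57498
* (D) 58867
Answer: D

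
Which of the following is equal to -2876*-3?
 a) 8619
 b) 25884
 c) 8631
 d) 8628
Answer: d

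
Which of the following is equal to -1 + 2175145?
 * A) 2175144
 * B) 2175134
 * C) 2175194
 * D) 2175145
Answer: A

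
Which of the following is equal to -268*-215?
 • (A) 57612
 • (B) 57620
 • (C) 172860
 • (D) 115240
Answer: B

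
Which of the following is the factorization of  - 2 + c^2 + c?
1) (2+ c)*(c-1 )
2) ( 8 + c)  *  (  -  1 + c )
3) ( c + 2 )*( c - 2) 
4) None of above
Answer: 1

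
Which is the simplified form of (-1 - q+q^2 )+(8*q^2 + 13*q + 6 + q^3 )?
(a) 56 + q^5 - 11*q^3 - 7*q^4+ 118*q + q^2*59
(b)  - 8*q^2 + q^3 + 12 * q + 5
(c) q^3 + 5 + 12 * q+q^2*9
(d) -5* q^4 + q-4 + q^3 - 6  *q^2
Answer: c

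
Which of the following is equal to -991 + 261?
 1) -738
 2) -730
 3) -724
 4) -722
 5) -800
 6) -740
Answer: 2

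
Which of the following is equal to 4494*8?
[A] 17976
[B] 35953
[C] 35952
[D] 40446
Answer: C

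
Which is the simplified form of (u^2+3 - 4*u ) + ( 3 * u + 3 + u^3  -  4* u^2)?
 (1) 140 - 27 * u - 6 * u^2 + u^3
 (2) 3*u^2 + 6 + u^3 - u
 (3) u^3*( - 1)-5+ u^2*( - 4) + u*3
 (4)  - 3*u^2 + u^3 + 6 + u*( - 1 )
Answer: 4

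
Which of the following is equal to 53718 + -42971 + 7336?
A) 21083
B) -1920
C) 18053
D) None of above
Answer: D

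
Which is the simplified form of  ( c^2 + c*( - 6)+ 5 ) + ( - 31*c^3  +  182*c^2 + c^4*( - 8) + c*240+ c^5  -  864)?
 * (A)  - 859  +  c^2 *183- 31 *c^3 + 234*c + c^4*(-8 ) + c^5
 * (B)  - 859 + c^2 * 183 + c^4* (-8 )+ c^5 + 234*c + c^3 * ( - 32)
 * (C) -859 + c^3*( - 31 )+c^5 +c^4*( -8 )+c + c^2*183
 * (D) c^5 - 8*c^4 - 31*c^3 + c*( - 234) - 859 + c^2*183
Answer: A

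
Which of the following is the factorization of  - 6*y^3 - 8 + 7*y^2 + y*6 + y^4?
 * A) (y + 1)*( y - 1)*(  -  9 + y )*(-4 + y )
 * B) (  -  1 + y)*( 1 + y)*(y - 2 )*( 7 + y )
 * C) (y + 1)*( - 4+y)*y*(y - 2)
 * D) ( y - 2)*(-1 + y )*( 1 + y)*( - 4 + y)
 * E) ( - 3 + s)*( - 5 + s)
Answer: D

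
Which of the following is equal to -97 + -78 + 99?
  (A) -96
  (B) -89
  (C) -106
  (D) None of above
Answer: D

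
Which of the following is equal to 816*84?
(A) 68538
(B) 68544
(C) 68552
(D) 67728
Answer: B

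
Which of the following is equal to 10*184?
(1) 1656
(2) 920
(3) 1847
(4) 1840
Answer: 4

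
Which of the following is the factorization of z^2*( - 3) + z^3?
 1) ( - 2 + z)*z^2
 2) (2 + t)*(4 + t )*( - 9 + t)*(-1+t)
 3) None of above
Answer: 3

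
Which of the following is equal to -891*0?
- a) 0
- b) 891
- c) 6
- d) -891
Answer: a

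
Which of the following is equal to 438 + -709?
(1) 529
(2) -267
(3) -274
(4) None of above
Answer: 4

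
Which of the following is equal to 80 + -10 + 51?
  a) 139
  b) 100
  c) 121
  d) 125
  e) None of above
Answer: c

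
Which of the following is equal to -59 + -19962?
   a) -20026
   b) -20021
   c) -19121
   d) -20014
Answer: b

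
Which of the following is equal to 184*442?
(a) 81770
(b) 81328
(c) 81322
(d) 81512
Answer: b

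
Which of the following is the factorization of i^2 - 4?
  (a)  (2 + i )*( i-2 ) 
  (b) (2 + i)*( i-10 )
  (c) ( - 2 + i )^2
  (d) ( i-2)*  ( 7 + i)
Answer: a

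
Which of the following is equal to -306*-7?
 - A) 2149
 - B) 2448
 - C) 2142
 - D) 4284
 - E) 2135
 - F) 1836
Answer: C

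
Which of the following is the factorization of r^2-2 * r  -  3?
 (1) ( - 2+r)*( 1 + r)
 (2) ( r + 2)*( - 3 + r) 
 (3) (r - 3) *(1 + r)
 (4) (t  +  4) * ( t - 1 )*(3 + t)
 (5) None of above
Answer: 3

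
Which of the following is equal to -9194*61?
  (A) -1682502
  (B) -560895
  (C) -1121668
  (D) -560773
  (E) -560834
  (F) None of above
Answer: E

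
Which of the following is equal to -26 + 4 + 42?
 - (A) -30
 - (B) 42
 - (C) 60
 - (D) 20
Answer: D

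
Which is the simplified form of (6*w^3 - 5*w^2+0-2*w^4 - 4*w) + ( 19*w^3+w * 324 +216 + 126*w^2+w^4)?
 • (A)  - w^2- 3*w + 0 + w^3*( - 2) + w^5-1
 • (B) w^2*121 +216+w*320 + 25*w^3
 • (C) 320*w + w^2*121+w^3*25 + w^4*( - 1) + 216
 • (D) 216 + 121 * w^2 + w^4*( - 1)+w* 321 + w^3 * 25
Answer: C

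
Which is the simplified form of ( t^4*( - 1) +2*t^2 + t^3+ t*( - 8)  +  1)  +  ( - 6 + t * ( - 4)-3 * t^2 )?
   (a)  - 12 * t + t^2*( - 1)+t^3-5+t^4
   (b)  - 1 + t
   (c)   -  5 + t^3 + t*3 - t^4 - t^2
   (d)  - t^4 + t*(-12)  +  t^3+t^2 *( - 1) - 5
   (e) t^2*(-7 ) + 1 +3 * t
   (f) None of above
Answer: d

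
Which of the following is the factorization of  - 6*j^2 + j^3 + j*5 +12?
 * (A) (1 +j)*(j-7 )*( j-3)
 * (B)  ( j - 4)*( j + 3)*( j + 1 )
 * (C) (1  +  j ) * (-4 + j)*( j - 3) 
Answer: C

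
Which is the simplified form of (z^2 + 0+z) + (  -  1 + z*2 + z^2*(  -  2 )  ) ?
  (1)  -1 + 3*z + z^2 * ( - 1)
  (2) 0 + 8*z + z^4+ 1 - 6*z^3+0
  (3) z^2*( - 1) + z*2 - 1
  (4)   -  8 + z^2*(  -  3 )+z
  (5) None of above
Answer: 1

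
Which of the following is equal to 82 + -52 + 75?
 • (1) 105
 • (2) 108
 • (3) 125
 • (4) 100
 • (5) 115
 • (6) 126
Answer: 1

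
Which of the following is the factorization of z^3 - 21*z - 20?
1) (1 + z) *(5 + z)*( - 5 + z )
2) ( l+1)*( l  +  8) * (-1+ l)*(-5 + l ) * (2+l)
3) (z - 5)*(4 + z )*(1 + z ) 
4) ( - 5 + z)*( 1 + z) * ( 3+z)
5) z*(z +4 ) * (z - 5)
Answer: 3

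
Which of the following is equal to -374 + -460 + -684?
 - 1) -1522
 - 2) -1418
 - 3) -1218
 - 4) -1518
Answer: 4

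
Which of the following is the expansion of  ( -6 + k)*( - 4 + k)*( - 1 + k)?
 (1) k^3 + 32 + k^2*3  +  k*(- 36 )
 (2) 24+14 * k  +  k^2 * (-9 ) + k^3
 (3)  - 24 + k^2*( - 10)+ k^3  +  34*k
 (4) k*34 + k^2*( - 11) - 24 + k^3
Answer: 4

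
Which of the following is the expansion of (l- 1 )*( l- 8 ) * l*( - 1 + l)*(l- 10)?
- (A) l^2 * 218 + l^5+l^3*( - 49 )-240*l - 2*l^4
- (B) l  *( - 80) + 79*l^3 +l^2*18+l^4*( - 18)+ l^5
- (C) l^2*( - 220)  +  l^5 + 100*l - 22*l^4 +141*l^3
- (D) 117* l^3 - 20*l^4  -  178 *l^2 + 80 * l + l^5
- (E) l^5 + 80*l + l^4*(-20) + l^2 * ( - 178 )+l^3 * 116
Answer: D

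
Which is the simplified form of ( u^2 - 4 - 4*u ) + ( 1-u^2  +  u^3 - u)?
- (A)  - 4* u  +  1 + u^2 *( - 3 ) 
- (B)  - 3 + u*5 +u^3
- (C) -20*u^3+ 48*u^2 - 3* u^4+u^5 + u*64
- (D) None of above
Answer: D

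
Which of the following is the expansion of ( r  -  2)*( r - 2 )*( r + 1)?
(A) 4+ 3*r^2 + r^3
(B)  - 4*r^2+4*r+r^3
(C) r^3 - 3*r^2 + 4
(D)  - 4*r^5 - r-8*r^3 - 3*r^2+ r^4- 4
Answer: C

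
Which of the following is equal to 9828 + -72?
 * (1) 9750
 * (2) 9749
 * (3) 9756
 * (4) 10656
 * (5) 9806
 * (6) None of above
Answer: 3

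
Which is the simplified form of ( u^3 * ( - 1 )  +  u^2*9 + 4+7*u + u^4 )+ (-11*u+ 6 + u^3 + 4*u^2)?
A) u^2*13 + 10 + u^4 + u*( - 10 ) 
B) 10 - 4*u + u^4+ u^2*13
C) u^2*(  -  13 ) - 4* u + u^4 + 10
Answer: B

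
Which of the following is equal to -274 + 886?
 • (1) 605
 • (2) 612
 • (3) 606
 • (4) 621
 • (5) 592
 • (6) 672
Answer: 2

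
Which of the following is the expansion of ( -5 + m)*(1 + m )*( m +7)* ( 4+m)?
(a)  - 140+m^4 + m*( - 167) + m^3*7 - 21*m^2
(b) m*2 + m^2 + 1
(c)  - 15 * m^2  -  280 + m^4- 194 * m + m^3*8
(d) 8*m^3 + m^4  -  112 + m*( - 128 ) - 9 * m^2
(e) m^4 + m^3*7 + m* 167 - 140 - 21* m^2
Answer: a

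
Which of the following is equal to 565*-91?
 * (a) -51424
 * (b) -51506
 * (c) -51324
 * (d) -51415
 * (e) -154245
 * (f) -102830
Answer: d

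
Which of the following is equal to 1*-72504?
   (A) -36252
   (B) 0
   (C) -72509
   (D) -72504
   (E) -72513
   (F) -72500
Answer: D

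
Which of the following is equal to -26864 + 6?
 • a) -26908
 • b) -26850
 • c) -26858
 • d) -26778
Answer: c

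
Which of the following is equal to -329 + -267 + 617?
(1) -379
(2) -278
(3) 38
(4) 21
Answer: 4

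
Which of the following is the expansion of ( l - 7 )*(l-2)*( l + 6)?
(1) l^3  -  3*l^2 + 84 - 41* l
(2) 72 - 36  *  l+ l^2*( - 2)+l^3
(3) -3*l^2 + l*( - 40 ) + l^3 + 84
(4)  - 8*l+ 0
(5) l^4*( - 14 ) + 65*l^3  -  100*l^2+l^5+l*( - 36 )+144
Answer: 3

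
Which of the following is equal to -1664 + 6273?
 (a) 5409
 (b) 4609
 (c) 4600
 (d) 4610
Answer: b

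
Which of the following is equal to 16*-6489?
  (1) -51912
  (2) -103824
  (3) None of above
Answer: 2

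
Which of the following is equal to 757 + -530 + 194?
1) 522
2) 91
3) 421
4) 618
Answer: 3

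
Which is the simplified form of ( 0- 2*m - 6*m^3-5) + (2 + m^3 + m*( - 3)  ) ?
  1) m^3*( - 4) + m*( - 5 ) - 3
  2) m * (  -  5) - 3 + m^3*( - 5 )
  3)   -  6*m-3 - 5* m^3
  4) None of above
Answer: 2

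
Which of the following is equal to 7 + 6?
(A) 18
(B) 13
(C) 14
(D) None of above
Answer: B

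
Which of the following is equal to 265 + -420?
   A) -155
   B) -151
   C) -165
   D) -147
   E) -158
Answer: A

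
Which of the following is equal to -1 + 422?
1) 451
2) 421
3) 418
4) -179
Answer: 2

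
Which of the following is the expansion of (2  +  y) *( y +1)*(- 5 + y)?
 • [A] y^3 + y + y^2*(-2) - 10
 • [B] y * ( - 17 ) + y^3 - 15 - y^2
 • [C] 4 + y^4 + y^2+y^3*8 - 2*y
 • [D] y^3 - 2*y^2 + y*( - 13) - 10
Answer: D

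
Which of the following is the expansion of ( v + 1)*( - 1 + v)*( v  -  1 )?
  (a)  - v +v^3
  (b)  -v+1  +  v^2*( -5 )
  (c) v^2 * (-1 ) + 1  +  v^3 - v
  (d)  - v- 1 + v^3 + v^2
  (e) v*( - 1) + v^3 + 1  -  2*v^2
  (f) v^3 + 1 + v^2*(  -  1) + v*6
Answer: c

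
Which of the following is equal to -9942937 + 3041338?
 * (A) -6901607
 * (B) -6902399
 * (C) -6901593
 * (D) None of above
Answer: D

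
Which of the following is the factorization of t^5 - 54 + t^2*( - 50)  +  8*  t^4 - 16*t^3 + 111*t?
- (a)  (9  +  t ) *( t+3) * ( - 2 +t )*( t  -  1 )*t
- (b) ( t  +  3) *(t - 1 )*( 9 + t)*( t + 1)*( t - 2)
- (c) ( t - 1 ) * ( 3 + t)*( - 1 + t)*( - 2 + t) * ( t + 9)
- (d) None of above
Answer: c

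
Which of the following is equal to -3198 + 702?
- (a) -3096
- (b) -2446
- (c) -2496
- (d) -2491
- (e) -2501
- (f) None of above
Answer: c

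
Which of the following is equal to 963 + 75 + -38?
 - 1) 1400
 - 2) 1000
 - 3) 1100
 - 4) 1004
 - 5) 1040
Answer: 2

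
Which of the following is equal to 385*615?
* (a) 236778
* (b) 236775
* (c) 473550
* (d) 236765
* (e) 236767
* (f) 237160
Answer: b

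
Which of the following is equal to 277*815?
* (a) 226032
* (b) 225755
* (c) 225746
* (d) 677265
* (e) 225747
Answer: b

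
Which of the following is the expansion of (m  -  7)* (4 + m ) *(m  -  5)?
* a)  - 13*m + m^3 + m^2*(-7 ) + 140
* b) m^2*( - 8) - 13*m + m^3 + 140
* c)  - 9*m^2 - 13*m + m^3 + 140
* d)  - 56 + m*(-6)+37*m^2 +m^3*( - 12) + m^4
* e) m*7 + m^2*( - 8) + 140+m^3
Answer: b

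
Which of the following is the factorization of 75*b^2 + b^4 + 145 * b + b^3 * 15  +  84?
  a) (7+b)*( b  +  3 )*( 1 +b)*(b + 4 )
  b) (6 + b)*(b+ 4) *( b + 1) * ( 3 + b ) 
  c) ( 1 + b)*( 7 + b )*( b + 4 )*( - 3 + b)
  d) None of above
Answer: a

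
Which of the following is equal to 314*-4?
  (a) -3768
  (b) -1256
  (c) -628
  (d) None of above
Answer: b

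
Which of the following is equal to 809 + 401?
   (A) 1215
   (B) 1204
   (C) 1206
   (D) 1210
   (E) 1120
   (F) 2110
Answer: D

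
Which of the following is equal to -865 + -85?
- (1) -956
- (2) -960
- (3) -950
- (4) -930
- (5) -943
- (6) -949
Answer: 3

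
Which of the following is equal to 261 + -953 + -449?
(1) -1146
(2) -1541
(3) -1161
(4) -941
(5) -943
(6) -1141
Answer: 6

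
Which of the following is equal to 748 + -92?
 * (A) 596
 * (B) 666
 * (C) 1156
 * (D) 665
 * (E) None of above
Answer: E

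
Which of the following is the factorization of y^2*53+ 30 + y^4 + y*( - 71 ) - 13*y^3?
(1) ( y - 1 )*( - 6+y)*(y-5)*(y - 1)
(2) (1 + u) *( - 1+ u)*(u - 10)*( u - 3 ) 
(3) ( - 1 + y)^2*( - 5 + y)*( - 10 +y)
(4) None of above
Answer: 1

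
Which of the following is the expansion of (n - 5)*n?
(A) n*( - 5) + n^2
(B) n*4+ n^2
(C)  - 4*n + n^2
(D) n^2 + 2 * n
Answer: A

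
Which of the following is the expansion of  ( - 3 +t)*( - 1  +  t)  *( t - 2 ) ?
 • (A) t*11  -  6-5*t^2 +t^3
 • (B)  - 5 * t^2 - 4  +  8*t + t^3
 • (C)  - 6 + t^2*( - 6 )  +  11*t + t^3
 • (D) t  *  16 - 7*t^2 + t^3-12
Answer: C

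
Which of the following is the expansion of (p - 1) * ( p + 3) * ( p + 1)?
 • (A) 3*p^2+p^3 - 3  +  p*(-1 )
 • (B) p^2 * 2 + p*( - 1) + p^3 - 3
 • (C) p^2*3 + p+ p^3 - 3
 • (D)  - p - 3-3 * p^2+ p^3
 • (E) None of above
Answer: A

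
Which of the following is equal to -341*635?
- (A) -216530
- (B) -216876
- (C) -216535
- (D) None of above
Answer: C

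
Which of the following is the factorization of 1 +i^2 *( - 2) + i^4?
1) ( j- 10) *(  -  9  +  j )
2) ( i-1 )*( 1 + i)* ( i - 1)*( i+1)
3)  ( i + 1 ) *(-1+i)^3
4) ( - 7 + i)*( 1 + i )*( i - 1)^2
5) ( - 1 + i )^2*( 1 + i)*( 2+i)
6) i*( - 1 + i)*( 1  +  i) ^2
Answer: 2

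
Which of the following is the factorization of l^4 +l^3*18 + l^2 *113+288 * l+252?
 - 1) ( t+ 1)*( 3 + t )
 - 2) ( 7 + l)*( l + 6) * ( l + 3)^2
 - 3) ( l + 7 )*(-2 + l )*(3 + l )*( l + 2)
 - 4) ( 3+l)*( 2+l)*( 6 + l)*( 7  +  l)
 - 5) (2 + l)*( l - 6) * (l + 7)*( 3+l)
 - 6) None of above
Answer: 4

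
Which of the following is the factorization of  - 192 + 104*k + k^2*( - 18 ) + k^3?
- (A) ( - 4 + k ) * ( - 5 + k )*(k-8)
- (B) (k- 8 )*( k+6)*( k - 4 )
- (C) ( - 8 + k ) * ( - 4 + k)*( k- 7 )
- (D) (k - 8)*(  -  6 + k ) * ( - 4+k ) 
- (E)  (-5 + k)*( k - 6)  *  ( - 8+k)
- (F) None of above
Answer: D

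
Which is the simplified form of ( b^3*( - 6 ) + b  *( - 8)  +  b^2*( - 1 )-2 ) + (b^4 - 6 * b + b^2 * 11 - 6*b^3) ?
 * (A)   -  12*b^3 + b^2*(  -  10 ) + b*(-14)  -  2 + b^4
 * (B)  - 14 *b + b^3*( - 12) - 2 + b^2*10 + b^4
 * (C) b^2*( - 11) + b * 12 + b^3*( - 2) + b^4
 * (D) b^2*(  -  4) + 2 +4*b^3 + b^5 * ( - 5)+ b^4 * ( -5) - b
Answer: B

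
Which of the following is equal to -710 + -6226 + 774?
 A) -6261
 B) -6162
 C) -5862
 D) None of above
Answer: B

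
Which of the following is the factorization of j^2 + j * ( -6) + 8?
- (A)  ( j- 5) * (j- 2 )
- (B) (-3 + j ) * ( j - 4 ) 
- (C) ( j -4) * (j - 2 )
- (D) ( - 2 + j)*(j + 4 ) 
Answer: C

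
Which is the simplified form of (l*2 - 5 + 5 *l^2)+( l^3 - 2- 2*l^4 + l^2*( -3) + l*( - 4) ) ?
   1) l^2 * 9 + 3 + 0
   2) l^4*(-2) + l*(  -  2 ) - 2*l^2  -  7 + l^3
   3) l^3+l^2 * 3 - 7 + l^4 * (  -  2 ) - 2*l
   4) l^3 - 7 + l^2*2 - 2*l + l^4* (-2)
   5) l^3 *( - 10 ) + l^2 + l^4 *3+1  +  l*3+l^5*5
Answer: 4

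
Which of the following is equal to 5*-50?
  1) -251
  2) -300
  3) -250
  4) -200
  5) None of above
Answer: 3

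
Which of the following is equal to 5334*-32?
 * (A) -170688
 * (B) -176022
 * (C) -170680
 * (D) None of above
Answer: A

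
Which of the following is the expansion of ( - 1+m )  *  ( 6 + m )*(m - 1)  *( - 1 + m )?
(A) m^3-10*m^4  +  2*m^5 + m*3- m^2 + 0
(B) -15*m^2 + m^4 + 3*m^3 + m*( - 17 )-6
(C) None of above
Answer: C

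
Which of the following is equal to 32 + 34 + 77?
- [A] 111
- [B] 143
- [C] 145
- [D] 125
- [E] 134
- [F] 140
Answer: B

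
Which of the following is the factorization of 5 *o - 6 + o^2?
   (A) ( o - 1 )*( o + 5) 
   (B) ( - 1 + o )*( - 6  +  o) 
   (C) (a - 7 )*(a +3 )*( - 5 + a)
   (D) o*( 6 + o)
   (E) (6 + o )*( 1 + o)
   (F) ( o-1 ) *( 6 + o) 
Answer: F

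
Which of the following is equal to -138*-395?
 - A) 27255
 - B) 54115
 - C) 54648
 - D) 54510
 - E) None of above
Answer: D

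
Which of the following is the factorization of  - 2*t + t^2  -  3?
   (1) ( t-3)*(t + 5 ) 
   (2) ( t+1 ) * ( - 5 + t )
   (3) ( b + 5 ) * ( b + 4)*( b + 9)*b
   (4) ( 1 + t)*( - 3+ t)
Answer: 4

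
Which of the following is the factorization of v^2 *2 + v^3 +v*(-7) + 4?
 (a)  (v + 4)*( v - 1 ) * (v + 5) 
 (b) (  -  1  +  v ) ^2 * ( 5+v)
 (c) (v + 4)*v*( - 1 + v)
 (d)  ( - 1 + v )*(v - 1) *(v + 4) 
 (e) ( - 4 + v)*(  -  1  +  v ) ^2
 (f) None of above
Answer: d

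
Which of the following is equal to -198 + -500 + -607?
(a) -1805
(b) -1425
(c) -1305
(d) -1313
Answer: c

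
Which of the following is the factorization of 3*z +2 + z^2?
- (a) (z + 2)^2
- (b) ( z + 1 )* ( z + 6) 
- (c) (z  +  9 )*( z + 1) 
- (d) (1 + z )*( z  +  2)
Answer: d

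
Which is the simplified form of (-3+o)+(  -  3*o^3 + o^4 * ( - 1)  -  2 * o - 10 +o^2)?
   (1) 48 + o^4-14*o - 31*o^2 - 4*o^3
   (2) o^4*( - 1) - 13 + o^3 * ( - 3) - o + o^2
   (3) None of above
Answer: 2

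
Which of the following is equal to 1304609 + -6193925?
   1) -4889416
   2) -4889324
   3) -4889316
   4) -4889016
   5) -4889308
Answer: 3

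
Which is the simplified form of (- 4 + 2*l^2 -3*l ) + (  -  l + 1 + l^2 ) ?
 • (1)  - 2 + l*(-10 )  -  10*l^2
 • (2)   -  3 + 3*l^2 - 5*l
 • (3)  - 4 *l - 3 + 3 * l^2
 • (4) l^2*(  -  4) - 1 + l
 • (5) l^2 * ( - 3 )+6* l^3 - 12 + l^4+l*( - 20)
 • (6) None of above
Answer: 3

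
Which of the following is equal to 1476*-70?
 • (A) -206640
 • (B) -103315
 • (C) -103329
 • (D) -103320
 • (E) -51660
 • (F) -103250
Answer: D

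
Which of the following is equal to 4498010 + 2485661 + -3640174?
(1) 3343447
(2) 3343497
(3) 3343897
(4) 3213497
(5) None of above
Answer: 2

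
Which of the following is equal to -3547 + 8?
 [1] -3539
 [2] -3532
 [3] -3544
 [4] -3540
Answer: 1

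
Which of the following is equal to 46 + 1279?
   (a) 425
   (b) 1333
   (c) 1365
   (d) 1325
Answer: d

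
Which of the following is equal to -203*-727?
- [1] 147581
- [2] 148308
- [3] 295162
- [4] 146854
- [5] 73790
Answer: 1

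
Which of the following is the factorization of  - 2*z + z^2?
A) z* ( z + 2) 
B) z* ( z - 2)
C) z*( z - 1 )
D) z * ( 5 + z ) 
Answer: B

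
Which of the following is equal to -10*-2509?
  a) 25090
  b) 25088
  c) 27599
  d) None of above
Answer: a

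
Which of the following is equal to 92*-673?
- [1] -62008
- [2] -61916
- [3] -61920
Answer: 2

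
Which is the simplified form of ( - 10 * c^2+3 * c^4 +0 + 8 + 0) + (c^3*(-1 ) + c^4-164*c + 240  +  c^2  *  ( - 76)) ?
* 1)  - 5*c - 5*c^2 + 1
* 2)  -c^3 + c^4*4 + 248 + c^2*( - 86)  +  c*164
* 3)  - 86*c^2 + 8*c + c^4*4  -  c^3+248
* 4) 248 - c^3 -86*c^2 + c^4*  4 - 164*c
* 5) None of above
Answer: 4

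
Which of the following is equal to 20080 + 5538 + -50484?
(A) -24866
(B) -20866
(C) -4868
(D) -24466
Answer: A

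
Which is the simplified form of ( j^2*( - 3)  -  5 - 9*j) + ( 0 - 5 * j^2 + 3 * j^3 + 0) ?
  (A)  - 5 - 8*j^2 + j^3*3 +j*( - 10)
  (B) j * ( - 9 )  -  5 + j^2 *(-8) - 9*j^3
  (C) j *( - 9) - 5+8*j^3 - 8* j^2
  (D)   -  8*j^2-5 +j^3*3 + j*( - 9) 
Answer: D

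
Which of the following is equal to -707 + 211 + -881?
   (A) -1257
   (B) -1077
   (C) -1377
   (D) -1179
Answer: C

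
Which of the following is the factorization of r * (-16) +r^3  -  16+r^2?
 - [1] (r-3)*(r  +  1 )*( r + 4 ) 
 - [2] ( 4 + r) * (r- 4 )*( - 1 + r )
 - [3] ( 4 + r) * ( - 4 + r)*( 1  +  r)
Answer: 3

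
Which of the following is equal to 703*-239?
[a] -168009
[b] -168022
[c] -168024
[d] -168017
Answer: d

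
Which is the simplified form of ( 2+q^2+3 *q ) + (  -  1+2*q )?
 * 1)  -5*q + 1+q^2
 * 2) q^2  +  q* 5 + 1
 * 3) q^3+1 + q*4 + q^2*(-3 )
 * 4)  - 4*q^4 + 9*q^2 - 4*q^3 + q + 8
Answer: 2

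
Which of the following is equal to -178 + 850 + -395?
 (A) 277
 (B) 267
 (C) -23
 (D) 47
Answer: A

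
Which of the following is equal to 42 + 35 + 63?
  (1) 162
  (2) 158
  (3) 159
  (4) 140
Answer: 4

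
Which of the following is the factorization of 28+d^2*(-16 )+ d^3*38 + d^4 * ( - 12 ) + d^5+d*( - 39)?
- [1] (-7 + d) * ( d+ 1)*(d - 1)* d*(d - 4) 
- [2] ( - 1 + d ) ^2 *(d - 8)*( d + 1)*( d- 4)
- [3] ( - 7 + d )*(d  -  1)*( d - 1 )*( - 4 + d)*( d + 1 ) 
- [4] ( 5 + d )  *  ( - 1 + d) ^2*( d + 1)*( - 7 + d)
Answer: 3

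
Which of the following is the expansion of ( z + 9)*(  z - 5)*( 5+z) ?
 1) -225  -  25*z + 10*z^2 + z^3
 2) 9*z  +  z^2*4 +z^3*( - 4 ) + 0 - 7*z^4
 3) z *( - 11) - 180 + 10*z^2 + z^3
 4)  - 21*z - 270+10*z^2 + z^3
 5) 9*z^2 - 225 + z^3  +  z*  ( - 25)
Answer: 5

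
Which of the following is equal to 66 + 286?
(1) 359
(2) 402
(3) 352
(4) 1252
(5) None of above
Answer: 3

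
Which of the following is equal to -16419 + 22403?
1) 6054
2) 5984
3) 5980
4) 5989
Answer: 2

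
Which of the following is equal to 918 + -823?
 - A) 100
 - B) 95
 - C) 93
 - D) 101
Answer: B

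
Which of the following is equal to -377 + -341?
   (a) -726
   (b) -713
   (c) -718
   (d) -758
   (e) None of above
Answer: c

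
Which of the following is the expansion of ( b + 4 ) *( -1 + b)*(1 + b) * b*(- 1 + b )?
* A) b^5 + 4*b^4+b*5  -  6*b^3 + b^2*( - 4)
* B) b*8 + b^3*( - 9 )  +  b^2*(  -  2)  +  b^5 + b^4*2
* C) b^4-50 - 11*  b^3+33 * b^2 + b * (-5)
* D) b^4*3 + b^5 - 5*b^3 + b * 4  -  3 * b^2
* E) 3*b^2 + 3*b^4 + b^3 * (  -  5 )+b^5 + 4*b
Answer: D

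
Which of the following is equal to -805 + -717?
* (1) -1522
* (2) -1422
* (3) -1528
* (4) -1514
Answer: 1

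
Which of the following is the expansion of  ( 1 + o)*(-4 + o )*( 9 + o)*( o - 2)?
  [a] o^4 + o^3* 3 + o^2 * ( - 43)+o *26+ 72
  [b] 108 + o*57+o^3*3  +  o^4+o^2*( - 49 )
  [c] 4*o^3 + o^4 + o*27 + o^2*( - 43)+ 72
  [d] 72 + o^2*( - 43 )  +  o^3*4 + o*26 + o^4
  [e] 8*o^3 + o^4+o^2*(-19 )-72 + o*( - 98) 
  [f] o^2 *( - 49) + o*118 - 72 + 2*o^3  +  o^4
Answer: d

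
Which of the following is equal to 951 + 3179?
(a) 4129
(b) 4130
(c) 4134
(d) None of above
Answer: b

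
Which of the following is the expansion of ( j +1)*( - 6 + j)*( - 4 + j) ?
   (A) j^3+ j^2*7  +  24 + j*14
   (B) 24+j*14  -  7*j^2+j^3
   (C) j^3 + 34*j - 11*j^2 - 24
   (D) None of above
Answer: D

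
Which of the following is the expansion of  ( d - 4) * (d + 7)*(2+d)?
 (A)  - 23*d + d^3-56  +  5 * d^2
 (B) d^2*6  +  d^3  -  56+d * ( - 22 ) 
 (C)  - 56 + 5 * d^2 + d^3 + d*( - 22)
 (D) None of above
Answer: C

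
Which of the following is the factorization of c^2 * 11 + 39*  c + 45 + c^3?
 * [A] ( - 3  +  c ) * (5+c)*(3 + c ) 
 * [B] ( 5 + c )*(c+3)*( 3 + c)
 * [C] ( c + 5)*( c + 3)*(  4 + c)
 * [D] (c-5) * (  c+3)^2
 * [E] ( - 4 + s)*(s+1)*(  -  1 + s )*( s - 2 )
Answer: B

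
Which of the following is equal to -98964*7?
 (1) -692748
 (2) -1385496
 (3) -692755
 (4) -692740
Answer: 1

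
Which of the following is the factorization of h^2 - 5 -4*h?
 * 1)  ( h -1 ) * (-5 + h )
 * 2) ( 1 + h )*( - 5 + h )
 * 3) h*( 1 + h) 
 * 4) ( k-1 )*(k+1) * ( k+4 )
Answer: 2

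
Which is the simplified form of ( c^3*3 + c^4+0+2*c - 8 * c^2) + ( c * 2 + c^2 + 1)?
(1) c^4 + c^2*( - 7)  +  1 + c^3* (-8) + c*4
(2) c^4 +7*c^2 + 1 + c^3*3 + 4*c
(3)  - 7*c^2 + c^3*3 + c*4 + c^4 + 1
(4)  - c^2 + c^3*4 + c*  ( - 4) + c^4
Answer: 3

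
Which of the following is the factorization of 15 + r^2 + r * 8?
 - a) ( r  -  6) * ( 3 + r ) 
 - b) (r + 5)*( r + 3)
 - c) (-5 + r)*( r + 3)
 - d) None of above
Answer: b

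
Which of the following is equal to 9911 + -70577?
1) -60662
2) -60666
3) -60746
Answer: 2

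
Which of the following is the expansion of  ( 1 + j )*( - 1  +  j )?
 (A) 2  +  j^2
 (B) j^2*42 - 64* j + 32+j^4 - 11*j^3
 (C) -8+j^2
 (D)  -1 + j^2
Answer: D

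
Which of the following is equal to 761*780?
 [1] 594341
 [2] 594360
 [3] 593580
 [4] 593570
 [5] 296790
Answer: 3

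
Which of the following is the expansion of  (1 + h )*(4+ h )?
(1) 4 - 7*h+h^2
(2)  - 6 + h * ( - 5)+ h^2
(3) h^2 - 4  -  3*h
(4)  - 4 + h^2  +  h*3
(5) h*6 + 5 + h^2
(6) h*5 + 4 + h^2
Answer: 6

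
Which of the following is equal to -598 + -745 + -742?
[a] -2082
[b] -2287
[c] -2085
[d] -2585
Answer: c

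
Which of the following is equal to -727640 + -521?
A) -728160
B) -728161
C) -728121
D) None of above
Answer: B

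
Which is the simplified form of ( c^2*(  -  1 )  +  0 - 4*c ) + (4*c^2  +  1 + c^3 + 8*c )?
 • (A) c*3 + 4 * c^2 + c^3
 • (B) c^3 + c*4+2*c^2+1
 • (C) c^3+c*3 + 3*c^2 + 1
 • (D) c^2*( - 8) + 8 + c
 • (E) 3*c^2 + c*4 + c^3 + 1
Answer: E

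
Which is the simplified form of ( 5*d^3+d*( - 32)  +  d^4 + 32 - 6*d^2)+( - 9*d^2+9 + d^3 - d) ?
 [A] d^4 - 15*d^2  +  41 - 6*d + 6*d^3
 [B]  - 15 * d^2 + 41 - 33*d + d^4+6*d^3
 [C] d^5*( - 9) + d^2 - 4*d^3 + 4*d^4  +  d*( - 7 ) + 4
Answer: B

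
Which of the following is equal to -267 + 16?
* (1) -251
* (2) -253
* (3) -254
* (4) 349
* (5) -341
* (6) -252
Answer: 1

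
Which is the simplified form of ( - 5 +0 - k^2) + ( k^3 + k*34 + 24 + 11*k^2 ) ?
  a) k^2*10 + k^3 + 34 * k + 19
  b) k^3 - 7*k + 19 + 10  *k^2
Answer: a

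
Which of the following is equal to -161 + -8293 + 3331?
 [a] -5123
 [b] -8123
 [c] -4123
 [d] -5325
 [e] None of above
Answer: a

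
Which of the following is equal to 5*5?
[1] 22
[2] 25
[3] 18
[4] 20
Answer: 2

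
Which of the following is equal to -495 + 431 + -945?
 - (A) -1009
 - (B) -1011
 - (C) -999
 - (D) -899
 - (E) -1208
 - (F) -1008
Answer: A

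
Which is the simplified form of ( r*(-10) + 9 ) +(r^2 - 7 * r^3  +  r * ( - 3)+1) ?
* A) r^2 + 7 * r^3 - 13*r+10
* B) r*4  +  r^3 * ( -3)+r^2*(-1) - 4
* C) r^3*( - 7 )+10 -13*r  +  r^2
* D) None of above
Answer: C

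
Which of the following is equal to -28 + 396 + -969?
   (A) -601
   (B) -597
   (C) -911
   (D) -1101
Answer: A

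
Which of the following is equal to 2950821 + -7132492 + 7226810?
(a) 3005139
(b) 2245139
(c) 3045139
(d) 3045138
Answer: c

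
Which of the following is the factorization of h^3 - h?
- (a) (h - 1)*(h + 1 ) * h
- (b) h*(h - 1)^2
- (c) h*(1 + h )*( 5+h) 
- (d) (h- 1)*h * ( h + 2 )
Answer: a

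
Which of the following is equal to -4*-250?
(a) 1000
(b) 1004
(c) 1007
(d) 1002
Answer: a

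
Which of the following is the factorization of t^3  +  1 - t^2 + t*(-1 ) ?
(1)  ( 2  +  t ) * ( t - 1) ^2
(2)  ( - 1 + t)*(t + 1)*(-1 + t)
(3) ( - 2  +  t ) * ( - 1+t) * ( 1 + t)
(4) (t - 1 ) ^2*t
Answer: 2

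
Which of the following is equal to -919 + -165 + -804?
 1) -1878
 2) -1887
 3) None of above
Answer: 3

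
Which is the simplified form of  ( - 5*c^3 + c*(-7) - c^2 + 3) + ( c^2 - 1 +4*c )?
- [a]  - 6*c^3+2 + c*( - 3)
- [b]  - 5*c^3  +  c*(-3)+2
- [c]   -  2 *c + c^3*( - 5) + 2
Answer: b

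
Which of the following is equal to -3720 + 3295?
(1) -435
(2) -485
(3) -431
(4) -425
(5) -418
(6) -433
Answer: 4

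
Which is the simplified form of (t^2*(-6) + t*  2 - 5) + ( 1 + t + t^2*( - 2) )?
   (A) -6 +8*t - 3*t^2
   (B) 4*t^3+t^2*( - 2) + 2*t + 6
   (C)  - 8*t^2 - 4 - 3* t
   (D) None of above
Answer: D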